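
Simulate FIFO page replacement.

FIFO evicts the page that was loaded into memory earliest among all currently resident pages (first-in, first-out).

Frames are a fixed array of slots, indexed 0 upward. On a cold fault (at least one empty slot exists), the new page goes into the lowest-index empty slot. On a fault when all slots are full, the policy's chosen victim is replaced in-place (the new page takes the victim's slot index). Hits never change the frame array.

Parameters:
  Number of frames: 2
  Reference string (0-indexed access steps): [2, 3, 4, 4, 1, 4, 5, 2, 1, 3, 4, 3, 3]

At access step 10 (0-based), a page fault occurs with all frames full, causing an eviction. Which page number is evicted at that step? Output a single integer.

Answer: 1

Derivation:
Step 0: ref 2 -> FAULT, frames=[2,-]
Step 1: ref 3 -> FAULT, frames=[2,3]
Step 2: ref 4 -> FAULT, evict 2, frames=[4,3]
Step 3: ref 4 -> HIT, frames=[4,3]
Step 4: ref 1 -> FAULT, evict 3, frames=[4,1]
Step 5: ref 4 -> HIT, frames=[4,1]
Step 6: ref 5 -> FAULT, evict 4, frames=[5,1]
Step 7: ref 2 -> FAULT, evict 1, frames=[5,2]
Step 8: ref 1 -> FAULT, evict 5, frames=[1,2]
Step 9: ref 3 -> FAULT, evict 2, frames=[1,3]
Step 10: ref 4 -> FAULT, evict 1, frames=[4,3]
At step 10: evicted page 1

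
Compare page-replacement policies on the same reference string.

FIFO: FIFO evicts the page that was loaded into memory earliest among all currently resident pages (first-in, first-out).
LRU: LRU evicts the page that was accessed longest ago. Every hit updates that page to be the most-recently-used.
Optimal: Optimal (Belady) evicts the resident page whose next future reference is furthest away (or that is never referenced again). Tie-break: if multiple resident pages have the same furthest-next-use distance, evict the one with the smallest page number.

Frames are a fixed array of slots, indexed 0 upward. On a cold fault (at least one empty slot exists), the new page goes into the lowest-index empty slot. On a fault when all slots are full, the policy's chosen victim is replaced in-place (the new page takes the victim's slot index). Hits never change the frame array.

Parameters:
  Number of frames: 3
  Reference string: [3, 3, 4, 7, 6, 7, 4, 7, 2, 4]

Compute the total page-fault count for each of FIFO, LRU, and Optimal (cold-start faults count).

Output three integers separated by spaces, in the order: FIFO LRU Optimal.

--- FIFO ---
  step 0: ref 3 -> FAULT, frames=[3,-,-] (faults so far: 1)
  step 1: ref 3 -> HIT, frames=[3,-,-] (faults so far: 1)
  step 2: ref 4 -> FAULT, frames=[3,4,-] (faults so far: 2)
  step 3: ref 7 -> FAULT, frames=[3,4,7] (faults so far: 3)
  step 4: ref 6 -> FAULT, evict 3, frames=[6,4,7] (faults so far: 4)
  step 5: ref 7 -> HIT, frames=[6,4,7] (faults so far: 4)
  step 6: ref 4 -> HIT, frames=[6,4,7] (faults so far: 4)
  step 7: ref 7 -> HIT, frames=[6,4,7] (faults so far: 4)
  step 8: ref 2 -> FAULT, evict 4, frames=[6,2,7] (faults so far: 5)
  step 9: ref 4 -> FAULT, evict 7, frames=[6,2,4] (faults so far: 6)
  FIFO total faults: 6
--- LRU ---
  step 0: ref 3 -> FAULT, frames=[3,-,-] (faults so far: 1)
  step 1: ref 3 -> HIT, frames=[3,-,-] (faults so far: 1)
  step 2: ref 4 -> FAULT, frames=[3,4,-] (faults so far: 2)
  step 3: ref 7 -> FAULT, frames=[3,4,7] (faults so far: 3)
  step 4: ref 6 -> FAULT, evict 3, frames=[6,4,7] (faults so far: 4)
  step 5: ref 7 -> HIT, frames=[6,4,7] (faults so far: 4)
  step 6: ref 4 -> HIT, frames=[6,4,7] (faults so far: 4)
  step 7: ref 7 -> HIT, frames=[6,4,7] (faults so far: 4)
  step 8: ref 2 -> FAULT, evict 6, frames=[2,4,7] (faults so far: 5)
  step 9: ref 4 -> HIT, frames=[2,4,7] (faults so far: 5)
  LRU total faults: 5
--- Optimal ---
  step 0: ref 3 -> FAULT, frames=[3,-,-] (faults so far: 1)
  step 1: ref 3 -> HIT, frames=[3,-,-] (faults so far: 1)
  step 2: ref 4 -> FAULT, frames=[3,4,-] (faults so far: 2)
  step 3: ref 7 -> FAULT, frames=[3,4,7] (faults so far: 3)
  step 4: ref 6 -> FAULT, evict 3, frames=[6,4,7] (faults so far: 4)
  step 5: ref 7 -> HIT, frames=[6,4,7] (faults so far: 4)
  step 6: ref 4 -> HIT, frames=[6,4,7] (faults so far: 4)
  step 7: ref 7 -> HIT, frames=[6,4,7] (faults so far: 4)
  step 8: ref 2 -> FAULT, evict 6, frames=[2,4,7] (faults so far: 5)
  step 9: ref 4 -> HIT, frames=[2,4,7] (faults so far: 5)
  Optimal total faults: 5

Answer: 6 5 5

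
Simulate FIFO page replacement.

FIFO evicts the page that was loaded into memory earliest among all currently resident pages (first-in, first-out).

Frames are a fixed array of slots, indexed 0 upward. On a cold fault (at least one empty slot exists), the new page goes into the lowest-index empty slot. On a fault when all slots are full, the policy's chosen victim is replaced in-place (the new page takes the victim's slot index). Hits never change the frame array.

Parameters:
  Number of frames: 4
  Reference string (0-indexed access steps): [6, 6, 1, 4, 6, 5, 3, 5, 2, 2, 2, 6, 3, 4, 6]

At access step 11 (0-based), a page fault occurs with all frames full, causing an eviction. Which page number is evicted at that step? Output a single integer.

Answer: 4

Derivation:
Step 0: ref 6 -> FAULT, frames=[6,-,-,-]
Step 1: ref 6 -> HIT, frames=[6,-,-,-]
Step 2: ref 1 -> FAULT, frames=[6,1,-,-]
Step 3: ref 4 -> FAULT, frames=[6,1,4,-]
Step 4: ref 6 -> HIT, frames=[6,1,4,-]
Step 5: ref 5 -> FAULT, frames=[6,1,4,5]
Step 6: ref 3 -> FAULT, evict 6, frames=[3,1,4,5]
Step 7: ref 5 -> HIT, frames=[3,1,4,5]
Step 8: ref 2 -> FAULT, evict 1, frames=[3,2,4,5]
Step 9: ref 2 -> HIT, frames=[3,2,4,5]
Step 10: ref 2 -> HIT, frames=[3,2,4,5]
Step 11: ref 6 -> FAULT, evict 4, frames=[3,2,6,5]
At step 11: evicted page 4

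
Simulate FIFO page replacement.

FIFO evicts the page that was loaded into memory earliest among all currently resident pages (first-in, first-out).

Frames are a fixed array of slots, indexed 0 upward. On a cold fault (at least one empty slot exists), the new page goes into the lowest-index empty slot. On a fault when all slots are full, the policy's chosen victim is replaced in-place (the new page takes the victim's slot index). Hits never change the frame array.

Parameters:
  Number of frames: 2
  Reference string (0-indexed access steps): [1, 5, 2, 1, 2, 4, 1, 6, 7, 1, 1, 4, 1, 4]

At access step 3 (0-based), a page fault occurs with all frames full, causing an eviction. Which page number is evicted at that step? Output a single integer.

Answer: 5

Derivation:
Step 0: ref 1 -> FAULT, frames=[1,-]
Step 1: ref 5 -> FAULT, frames=[1,5]
Step 2: ref 2 -> FAULT, evict 1, frames=[2,5]
Step 3: ref 1 -> FAULT, evict 5, frames=[2,1]
At step 3: evicted page 5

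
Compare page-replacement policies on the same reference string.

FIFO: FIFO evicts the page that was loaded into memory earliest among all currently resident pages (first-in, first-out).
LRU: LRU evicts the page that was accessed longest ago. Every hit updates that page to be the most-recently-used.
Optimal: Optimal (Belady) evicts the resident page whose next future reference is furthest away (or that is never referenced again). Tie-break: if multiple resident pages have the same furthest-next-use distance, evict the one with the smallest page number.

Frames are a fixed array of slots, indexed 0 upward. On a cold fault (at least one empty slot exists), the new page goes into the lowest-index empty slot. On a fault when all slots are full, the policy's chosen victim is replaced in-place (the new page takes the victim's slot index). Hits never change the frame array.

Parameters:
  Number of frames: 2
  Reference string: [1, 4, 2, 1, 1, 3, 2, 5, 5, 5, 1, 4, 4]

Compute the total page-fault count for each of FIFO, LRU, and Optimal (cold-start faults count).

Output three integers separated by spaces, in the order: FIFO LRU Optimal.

--- FIFO ---
  step 0: ref 1 -> FAULT, frames=[1,-] (faults so far: 1)
  step 1: ref 4 -> FAULT, frames=[1,4] (faults so far: 2)
  step 2: ref 2 -> FAULT, evict 1, frames=[2,4] (faults so far: 3)
  step 3: ref 1 -> FAULT, evict 4, frames=[2,1] (faults so far: 4)
  step 4: ref 1 -> HIT, frames=[2,1] (faults so far: 4)
  step 5: ref 3 -> FAULT, evict 2, frames=[3,1] (faults so far: 5)
  step 6: ref 2 -> FAULT, evict 1, frames=[3,2] (faults so far: 6)
  step 7: ref 5 -> FAULT, evict 3, frames=[5,2] (faults so far: 7)
  step 8: ref 5 -> HIT, frames=[5,2] (faults so far: 7)
  step 9: ref 5 -> HIT, frames=[5,2] (faults so far: 7)
  step 10: ref 1 -> FAULT, evict 2, frames=[5,1] (faults so far: 8)
  step 11: ref 4 -> FAULT, evict 5, frames=[4,1] (faults so far: 9)
  step 12: ref 4 -> HIT, frames=[4,1] (faults so far: 9)
  FIFO total faults: 9
--- LRU ---
  step 0: ref 1 -> FAULT, frames=[1,-] (faults so far: 1)
  step 1: ref 4 -> FAULT, frames=[1,4] (faults so far: 2)
  step 2: ref 2 -> FAULT, evict 1, frames=[2,4] (faults so far: 3)
  step 3: ref 1 -> FAULT, evict 4, frames=[2,1] (faults so far: 4)
  step 4: ref 1 -> HIT, frames=[2,1] (faults so far: 4)
  step 5: ref 3 -> FAULT, evict 2, frames=[3,1] (faults so far: 5)
  step 6: ref 2 -> FAULT, evict 1, frames=[3,2] (faults so far: 6)
  step 7: ref 5 -> FAULT, evict 3, frames=[5,2] (faults so far: 7)
  step 8: ref 5 -> HIT, frames=[5,2] (faults so far: 7)
  step 9: ref 5 -> HIT, frames=[5,2] (faults so far: 7)
  step 10: ref 1 -> FAULT, evict 2, frames=[5,1] (faults so far: 8)
  step 11: ref 4 -> FAULT, evict 5, frames=[4,1] (faults so far: 9)
  step 12: ref 4 -> HIT, frames=[4,1] (faults so far: 9)
  LRU total faults: 9
--- Optimal ---
  step 0: ref 1 -> FAULT, frames=[1,-] (faults so far: 1)
  step 1: ref 4 -> FAULT, frames=[1,4] (faults so far: 2)
  step 2: ref 2 -> FAULT, evict 4, frames=[1,2] (faults so far: 3)
  step 3: ref 1 -> HIT, frames=[1,2] (faults so far: 3)
  step 4: ref 1 -> HIT, frames=[1,2] (faults so far: 3)
  step 5: ref 3 -> FAULT, evict 1, frames=[3,2] (faults so far: 4)
  step 6: ref 2 -> HIT, frames=[3,2] (faults so far: 4)
  step 7: ref 5 -> FAULT, evict 2, frames=[3,5] (faults so far: 5)
  step 8: ref 5 -> HIT, frames=[3,5] (faults so far: 5)
  step 9: ref 5 -> HIT, frames=[3,5] (faults so far: 5)
  step 10: ref 1 -> FAULT, evict 3, frames=[1,5] (faults so far: 6)
  step 11: ref 4 -> FAULT, evict 1, frames=[4,5] (faults so far: 7)
  step 12: ref 4 -> HIT, frames=[4,5] (faults so far: 7)
  Optimal total faults: 7

Answer: 9 9 7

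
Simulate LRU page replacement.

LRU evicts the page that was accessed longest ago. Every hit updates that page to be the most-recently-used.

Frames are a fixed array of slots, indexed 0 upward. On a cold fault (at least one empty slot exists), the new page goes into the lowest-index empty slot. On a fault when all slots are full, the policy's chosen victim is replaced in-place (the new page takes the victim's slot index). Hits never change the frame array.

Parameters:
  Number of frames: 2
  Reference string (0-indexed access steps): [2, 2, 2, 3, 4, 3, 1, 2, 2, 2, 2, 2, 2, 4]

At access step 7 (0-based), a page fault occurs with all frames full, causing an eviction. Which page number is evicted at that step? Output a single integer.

Answer: 3

Derivation:
Step 0: ref 2 -> FAULT, frames=[2,-]
Step 1: ref 2 -> HIT, frames=[2,-]
Step 2: ref 2 -> HIT, frames=[2,-]
Step 3: ref 3 -> FAULT, frames=[2,3]
Step 4: ref 4 -> FAULT, evict 2, frames=[4,3]
Step 5: ref 3 -> HIT, frames=[4,3]
Step 6: ref 1 -> FAULT, evict 4, frames=[1,3]
Step 7: ref 2 -> FAULT, evict 3, frames=[1,2]
At step 7: evicted page 3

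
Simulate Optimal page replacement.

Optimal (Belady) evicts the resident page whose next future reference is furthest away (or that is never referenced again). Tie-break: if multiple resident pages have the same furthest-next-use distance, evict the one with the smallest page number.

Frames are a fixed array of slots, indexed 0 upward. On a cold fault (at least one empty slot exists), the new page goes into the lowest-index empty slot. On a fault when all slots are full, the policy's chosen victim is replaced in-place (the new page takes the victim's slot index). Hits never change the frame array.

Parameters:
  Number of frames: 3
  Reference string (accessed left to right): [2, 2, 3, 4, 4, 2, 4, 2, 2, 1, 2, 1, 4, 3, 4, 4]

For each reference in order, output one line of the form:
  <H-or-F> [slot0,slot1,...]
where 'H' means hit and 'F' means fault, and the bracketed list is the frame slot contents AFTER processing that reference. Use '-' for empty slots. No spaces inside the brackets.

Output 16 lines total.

F [2,-,-]
H [2,-,-]
F [2,3,-]
F [2,3,4]
H [2,3,4]
H [2,3,4]
H [2,3,4]
H [2,3,4]
H [2,3,4]
F [2,1,4]
H [2,1,4]
H [2,1,4]
H [2,1,4]
F [2,3,4]
H [2,3,4]
H [2,3,4]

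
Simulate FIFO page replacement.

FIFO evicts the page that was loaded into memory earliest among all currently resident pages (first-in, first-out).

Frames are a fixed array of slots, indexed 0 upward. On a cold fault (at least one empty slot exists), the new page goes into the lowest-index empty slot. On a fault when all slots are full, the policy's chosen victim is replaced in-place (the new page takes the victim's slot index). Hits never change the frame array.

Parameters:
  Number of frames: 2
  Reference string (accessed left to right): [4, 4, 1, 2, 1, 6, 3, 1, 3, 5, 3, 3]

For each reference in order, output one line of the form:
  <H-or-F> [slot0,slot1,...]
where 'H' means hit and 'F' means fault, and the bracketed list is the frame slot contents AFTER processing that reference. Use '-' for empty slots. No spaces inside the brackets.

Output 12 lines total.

F [4,-]
H [4,-]
F [4,1]
F [2,1]
H [2,1]
F [2,6]
F [3,6]
F [3,1]
H [3,1]
F [5,1]
F [5,3]
H [5,3]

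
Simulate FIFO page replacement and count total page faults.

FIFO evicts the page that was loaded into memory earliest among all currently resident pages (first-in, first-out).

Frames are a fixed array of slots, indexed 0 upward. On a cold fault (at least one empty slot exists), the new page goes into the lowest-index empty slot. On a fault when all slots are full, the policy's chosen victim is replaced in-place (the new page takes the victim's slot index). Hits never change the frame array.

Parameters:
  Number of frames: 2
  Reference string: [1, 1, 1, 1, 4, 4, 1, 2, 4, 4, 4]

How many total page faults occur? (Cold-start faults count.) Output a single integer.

Answer: 3

Derivation:
Step 0: ref 1 → FAULT, frames=[1,-]
Step 1: ref 1 → HIT, frames=[1,-]
Step 2: ref 1 → HIT, frames=[1,-]
Step 3: ref 1 → HIT, frames=[1,-]
Step 4: ref 4 → FAULT, frames=[1,4]
Step 5: ref 4 → HIT, frames=[1,4]
Step 6: ref 1 → HIT, frames=[1,4]
Step 7: ref 2 → FAULT (evict 1), frames=[2,4]
Step 8: ref 4 → HIT, frames=[2,4]
Step 9: ref 4 → HIT, frames=[2,4]
Step 10: ref 4 → HIT, frames=[2,4]
Total faults: 3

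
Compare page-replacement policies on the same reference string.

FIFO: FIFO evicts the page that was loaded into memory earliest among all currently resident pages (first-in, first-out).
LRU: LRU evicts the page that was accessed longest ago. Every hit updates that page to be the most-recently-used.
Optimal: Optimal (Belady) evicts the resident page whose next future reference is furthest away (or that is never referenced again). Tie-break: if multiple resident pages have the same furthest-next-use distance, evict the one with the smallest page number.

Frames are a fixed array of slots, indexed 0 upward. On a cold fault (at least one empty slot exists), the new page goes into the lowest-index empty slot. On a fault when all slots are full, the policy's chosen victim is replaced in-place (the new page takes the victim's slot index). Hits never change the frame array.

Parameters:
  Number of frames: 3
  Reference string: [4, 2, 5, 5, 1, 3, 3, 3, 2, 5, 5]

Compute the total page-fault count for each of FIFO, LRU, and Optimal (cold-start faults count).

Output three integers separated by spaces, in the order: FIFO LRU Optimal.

Answer: 7 7 5

Derivation:
--- FIFO ---
  step 0: ref 4 -> FAULT, frames=[4,-,-] (faults so far: 1)
  step 1: ref 2 -> FAULT, frames=[4,2,-] (faults so far: 2)
  step 2: ref 5 -> FAULT, frames=[4,2,5] (faults so far: 3)
  step 3: ref 5 -> HIT, frames=[4,2,5] (faults so far: 3)
  step 4: ref 1 -> FAULT, evict 4, frames=[1,2,5] (faults so far: 4)
  step 5: ref 3 -> FAULT, evict 2, frames=[1,3,5] (faults so far: 5)
  step 6: ref 3 -> HIT, frames=[1,3,5] (faults so far: 5)
  step 7: ref 3 -> HIT, frames=[1,3,5] (faults so far: 5)
  step 8: ref 2 -> FAULT, evict 5, frames=[1,3,2] (faults so far: 6)
  step 9: ref 5 -> FAULT, evict 1, frames=[5,3,2] (faults so far: 7)
  step 10: ref 5 -> HIT, frames=[5,3,2] (faults so far: 7)
  FIFO total faults: 7
--- LRU ---
  step 0: ref 4 -> FAULT, frames=[4,-,-] (faults so far: 1)
  step 1: ref 2 -> FAULT, frames=[4,2,-] (faults so far: 2)
  step 2: ref 5 -> FAULT, frames=[4,2,5] (faults so far: 3)
  step 3: ref 5 -> HIT, frames=[4,2,5] (faults so far: 3)
  step 4: ref 1 -> FAULT, evict 4, frames=[1,2,5] (faults so far: 4)
  step 5: ref 3 -> FAULT, evict 2, frames=[1,3,5] (faults so far: 5)
  step 6: ref 3 -> HIT, frames=[1,3,5] (faults so far: 5)
  step 7: ref 3 -> HIT, frames=[1,3,5] (faults so far: 5)
  step 8: ref 2 -> FAULT, evict 5, frames=[1,3,2] (faults so far: 6)
  step 9: ref 5 -> FAULT, evict 1, frames=[5,3,2] (faults so far: 7)
  step 10: ref 5 -> HIT, frames=[5,3,2] (faults so far: 7)
  LRU total faults: 7
--- Optimal ---
  step 0: ref 4 -> FAULT, frames=[4,-,-] (faults so far: 1)
  step 1: ref 2 -> FAULT, frames=[4,2,-] (faults so far: 2)
  step 2: ref 5 -> FAULT, frames=[4,2,5] (faults so far: 3)
  step 3: ref 5 -> HIT, frames=[4,2,5] (faults so far: 3)
  step 4: ref 1 -> FAULT, evict 4, frames=[1,2,5] (faults so far: 4)
  step 5: ref 3 -> FAULT, evict 1, frames=[3,2,5] (faults so far: 5)
  step 6: ref 3 -> HIT, frames=[3,2,5] (faults so far: 5)
  step 7: ref 3 -> HIT, frames=[3,2,5] (faults so far: 5)
  step 8: ref 2 -> HIT, frames=[3,2,5] (faults so far: 5)
  step 9: ref 5 -> HIT, frames=[3,2,5] (faults so far: 5)
  step 10: ref 5 -> HIT, frames=[3,2,5] (faults so far: 5)
  Optimal total faults: 5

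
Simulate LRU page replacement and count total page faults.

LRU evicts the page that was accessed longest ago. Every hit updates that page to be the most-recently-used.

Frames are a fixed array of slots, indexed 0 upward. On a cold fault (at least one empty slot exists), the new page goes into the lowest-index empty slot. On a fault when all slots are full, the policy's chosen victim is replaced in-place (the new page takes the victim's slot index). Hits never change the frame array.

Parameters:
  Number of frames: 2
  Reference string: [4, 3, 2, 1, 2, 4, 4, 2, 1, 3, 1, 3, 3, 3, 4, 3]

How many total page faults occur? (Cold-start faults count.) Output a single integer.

Step 0: ref 4 → FAULT, frames=[4,-]
Step 1: ref 3 → FAULT, frames=[4,3]
Step 2: ref 2 → FAULT (evict 4), frames=[2,3]
Step 3: ref 1 → FAULT (evict 3), frames=[2,1]
Step 4: ref 2 → HIT, frames=[2,1]
Step 5: ref 4 → FAULT (evict 1), frames=[2,4]
Step 6: ref 4 → HIT, frames=[2,4]
Step 7: ref 2 → HIT, frames=[2,4]
Step 8: ref 1 → FAULT (evict 4), frames=[2,1]
Step 9: ref 3 → FAULT (evict 2), frames=[3,1]
Step 10: ref 1 → HIT, frames=[3,1]
Step 11: ref 3 → HIT, frames=[3,1]
Step 12: ref 3 → HIT, frames=[3,1]
Step 13: ref 3 → HIT, frames=[3,1]
Step 14: ref 4 → FAULT (evict 1), frames=[3,4]
Step 15: ref 3 → HIT, frames=[3,4]
Total faults: 8

Answer: 8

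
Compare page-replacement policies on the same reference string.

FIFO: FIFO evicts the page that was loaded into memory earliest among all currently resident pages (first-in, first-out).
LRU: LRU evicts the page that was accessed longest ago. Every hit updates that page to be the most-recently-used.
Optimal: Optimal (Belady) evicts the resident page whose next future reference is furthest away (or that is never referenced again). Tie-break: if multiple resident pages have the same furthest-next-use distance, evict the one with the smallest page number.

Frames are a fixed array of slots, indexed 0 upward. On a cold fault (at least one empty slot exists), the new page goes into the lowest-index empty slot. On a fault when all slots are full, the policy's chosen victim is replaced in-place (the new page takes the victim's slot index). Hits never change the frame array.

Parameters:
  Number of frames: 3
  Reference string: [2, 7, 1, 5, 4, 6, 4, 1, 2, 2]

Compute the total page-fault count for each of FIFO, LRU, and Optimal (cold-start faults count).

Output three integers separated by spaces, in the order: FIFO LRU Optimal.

Answer: 8 8 7

Derivation:
--- FIFO ---
  step 0: ref 2 -> FAULT, frames=[2,-,-] (faults so far: 1)
  step 1: ref 7 -> FAULT, frames=[2,7,-] (faults so far: 2)
  step 2: ref 1 -> FAULT, frames=[2,7,1] (faults so far: 3)
  step 3: ref 5 -> FAULT, evict 2, frames=[5,7,1] (faults so far: 4)
  step 4: ref 4 -> FAULT, evict 7, frames=[5,4,1] (faults so far: 5)
  step 5: ref 6 -> FAULT, evict 1, frames=[5,4,6] (faults so far: 6)
  step 6: ref 4 -> HIT, frames=[5,4,6] (faults so far: 6)
  step 7: ref 1 -> FAULT, evict 5, frames=[1,4,6] (faults so far: 7)
  step 8: ref 2 -> FAULT, evict 4, frames=[1,2,6] (faults so far: 8)
  step 9: ref 2 -> HIT, frames=[1,2,6] (faults so far: 8)
  FIFO total faults: 8
--- LRU ---
  step 0: ref 2 -> FAULT, frames=[2,-,-] (faults so far: 1)
  step 1: ref 7 -> FAULT, frames=[2,7,-] (faults so far: 2)
  step 2: ref 1 -> FAULT, frames=[2,7,1] (faults so far: 3)
  step 3: ref 5 -> FAULT, evict 2, frames=[5,7,1] (faults so far: 4)
  step 4: ref 4 -> FAULT, evict 7, frames=[5,4,1] (faults so far: 5)
  step 5: ref 6 -> FAULT, evict 1, frames=[5,4,6] (faults so far: 6)
  step 6: ref 4 -> HIT, frames=[5,4,6] (faults so far: 6)
  step 7: ref 1 -> FAULT, evict 5, frames=[1,4,6] (faults so far: 7)
  step 8: ref 2 -> FAULT, evict 6, frames=[1,4,2] (faults so far: 8)
  step 9: ref 2 -> HIT, frames=[1,4,2] (faults so far: 8)
  LRU total faults: 8
--- Optimal ---
  step 0: ref 2 -> FAULT, frames=[2,-,-] (faults so far: 1)
  step 1: ref 7 -> FAULT, frames=[2,7,-] (faults so far: 2)
  step 2: ref 1 -> FAULT, frames=[2,7,1] (faults so far: 3)
  step 3: ref 5 -> FAULT, evict 7, frames=[2,5,1] (faults so far: 4)
  step 4: ref 4 -> FAULT, evict 5, frames=[2,4,1] (faults so far: 5)
  step 5: ref 6 -> FAULT, evict 2, frames=[6,4,1] (faults so far: 6)
  step 6: ref 4 -> HIT, frames=[6,4,1] (faults so far: 6)
  step 7: ref 1 -> HIT, frames=[6,4,1] (faults so far: 6)
  step 8: ref 2 -> FAULT, evict 1, frames=[6,4,2] (faults so far: 7)
  step 9: ref 2 -> HIT, frames=[6,4,2] (faults so far: 7)
  Optimal total faults: 7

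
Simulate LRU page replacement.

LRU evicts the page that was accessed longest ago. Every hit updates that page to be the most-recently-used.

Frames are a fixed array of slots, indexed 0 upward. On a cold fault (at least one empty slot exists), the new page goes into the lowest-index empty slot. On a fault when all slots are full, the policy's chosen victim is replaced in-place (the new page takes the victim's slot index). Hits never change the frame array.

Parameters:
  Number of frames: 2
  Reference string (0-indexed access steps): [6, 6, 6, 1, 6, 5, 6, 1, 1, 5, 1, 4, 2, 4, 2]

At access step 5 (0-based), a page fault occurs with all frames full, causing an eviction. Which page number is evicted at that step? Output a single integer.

Answer: 1

Derivation:
Step 0: ref 6 -> FAULT, frames=[6,-]
Step 1: ref 6 -> HIT, frames=[6,-]
Step 2: ref 6 -> HIT, frames=[6,-]
Step 3: ref 1 -> FAULT, frames=[6,1]
Step 4: ref 6 -> HIT, frames=[6,1]
Step 5: ref 5 -> FAULT, evict 1, frames=[6,5]
At step 5: evicted page 1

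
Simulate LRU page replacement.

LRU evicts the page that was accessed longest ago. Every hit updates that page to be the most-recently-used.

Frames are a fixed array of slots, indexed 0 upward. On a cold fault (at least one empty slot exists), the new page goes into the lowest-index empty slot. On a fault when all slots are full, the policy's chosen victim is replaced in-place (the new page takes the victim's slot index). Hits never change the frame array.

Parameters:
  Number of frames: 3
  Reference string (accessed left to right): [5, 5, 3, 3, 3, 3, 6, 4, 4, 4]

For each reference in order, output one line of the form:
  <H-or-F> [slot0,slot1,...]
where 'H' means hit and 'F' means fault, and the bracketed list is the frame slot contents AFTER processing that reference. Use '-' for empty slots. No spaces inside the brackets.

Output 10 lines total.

F [5,-,-]
H [5,-,-]
F [5,3,-]
H [5,3,-]
H [5,3,-]
H [5,3,-]
F [5,3,6]
F [4,3,6]
H [4,3,6]
H [4,3,6]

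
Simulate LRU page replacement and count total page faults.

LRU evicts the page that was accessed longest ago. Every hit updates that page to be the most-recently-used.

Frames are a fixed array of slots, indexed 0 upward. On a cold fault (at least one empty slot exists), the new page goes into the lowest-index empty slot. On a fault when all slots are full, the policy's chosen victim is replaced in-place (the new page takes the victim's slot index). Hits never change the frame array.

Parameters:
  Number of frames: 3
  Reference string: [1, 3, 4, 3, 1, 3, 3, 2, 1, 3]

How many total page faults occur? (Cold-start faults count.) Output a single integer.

Answer: 4

Derivation:
Step 0: ref 1 → FAULT, frames=[1,-,-]
Step 1: ref 3 → FAULT, frames=[1,3,-]
Step 2: ref 4 → FAULT, frames=[1,3,4]
Step 3: ref 3 → HIT, frames=[1,3,4]
Step 4: ref 1 → HIT, frames=[1,3,4]
Step 5: ref 3 → HIT, frames=[1,3,4]
Step 6: ref 3 → HIT, frames=[1,3,4]
Step 7: ref 2 → FAULT (evict 4), frames=[1,3,2]
Step 8: ref 1 → HIT, frames=[1,3,2]
Step 9: ref 3 → HIT, frames=[1,3,2]
Total faults: 4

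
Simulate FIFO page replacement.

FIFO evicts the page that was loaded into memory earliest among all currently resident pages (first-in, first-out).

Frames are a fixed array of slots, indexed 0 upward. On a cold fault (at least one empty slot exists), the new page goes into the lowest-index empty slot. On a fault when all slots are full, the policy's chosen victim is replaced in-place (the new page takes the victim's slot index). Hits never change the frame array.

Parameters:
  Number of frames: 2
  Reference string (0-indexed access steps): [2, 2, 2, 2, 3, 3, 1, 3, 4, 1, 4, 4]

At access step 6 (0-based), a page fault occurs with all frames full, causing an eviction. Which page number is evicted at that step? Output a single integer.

Answer: 2

Derivation:
Step 0: ref 2 -> FAULT, frames=[2,-]
Step 1: ref 2 -> HIT, frames=[2,-]
Step 2: ref 2 -> HIT, frames=[2,-]
Step 3: ref 2 -> HIT, frames=[2,-]
Step 4: ref 3 -> FAULT, frames=[2,3]
Step 5: ref 3 -> HIT, frames=[2,3]
Step 6: ref 1 -> FAULT, evict 2, frames=[1,3]
At step 6: evicted page 2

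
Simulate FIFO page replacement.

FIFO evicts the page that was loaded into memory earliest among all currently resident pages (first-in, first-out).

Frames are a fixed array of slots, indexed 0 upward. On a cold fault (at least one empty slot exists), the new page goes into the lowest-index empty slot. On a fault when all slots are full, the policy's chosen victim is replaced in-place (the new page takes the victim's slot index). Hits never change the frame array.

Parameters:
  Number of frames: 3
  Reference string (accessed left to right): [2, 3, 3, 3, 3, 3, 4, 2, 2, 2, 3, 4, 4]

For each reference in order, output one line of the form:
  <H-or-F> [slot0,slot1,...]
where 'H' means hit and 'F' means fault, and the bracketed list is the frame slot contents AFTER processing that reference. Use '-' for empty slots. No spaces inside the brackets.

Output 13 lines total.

F [2,-,-]
F [2,3,-]
H [2,3,-]
H [2,3,-]
H [2,3,-]
H [2,3,-]
F [2,3,4]
H [2,3,4]
H [2,3,4]
H [2,3,4]
H [2,3,4]
H [2,3,4]
H [2,3,4]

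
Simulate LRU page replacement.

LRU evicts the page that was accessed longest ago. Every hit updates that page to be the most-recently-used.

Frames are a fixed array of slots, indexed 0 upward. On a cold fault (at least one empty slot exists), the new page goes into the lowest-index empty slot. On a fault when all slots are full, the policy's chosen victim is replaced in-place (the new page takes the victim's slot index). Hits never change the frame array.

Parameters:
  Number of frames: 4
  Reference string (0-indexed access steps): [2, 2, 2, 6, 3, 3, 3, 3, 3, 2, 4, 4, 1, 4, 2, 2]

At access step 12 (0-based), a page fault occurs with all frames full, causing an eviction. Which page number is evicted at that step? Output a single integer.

Step 0: ref 2 -> FAULT, frames=[2,-,-,-]
Step 1: ref 2 -> HIT, frames=[2,-,-,-]
Step 2: ref 2 -> HIT, frames=[2,-,-,-]
Step 3: ref 6 -> FAULT, frames=[2,6,-,-]
Step 4: ref 3 -> FAULT, frames=[2,6,3,-]
Step 5: ref 3 -> HIT, frames=[2,6,3,-]
Step 6: ref 3 -> HIT, frames=[2,6,3,-]
Step 7: ref 3 -> HIT, frames=[2,6,3,-]
Step 8: ref 3 -> HIT, frames=[2,6,3,-]
Step 9: ref 2 -> HIT, frames=[2,6,3,-]
Step 10: ref 4 -> FAULT, frames=[2,6,3,4]
Step 11: ref 4 -> HIT, frames=[2,6,3,4]
Step 12: ref 1 -> FAULT, evict 6, frames=[2,1,3,4]
At step 12: evicted page 6

Answer: 6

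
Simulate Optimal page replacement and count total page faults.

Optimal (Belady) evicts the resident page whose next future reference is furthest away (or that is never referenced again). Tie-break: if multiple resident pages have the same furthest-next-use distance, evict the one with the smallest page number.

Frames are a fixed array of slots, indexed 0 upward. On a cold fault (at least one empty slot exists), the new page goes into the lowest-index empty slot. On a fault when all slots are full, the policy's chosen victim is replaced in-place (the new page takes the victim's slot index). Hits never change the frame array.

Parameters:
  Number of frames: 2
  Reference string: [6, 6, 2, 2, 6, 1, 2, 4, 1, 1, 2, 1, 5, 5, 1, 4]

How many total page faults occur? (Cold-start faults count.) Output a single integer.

Step 0: ref 6 → FAULT, frames=[6,-]
Step 1: ref 6 → HIT, frames=[6,-]
Step 2: ref 2 → FAULT, frames=[6,2]
Step 3: ref 2 → HIT, frames=[6,2]
Step 4: ref 6 → HIT, frames=[6,2]
Step 5: ref 1 → FAULT (evict 6), frames=[1,2]
Step 6: ref 2 → HIT, frames=[1,2]
Step 7: ref 4 → FAULT (evict 2), frames=[1,4]
Step 8: ref 1 → HIT, frames=[1,4]
Step 9: ref 1 → HIT, frames=[1,4]
Step 10: ref 2 → FAULT (evict 4), frames=[1,2]
Step 11: ref 1 → HIT, frames=[1,2]
Step 12: ref 5 → FAULT (evict 2), frames=[1,5]
Step 13: ref 5 → HIT, frames=[1,5]
Step 14: ref 1 → HIT, frames=[1,5]
Step 15: ref 4 → FAULT (evict 1), frames=[4,5]
Total faults: 7

Answer: 7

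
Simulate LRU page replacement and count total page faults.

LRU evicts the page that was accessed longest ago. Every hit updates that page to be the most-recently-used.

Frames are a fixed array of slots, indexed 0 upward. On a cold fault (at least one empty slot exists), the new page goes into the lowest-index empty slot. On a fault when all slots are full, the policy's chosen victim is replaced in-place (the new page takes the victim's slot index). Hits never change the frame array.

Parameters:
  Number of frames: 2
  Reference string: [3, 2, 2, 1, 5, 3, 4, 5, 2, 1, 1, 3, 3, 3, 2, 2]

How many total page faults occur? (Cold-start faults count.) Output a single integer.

Answer: 11

Derivation:
Step 0: ref 3 → FAULT, frames=[3,-]
Step 1: ref 2 → FAULT, frames=[3,2]
Step 2: ref 2 → HIT, frames=[3,2]
Step 3: ref 1 → FAULT (evict 3), frames=[1,2]
Step 4: ref 5 → FAULT (evict 2), frames=[1,5]
Step 5: ref 3 → FAULT (evict 1), frames=[3,5]
Step 6: ref 4 → FAULT (evict 5), frames=[3,4]
Step 7: ref 5 → FAULT (evict 3), frames=[5,4]
Step 8: ref 2 → FAULT (evict 4), frames=[5,2]
Step 9: ref 1 → FAULT (evict 5), frames=[1,2]
Step 10: ref 1 → HIT, frames=[1,2]
Step 11: ref 3 → FAULT (evict 2), frames=[1,3]
Step 12: ref 3 → HIT, frames=[1,3]
Step 13: ref 3 → HIT, frames=[1,3]
Step 14: ref 2 → FAULT (evict 1), frames=[2,3]
Step 15: ref 2 → HIT, frames=[2,3]
Total faults: 11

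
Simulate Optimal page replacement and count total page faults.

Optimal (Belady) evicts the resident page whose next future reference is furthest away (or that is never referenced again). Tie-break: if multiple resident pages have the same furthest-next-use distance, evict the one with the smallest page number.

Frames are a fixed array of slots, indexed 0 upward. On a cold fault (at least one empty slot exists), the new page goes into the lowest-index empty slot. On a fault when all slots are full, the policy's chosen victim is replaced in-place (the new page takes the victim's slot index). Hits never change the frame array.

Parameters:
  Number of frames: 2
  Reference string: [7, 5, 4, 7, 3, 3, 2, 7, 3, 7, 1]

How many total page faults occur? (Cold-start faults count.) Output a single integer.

Step 0: ref 7 → FAULT, frames=[7,-]
Step 1: ref 5 → FAULT, frames=[7,5]
Step 2: ref 4 → FAULT (evict 5), frames=[7,4]
Step 3: ref 7 → HIT, frames=[7,4]
Step 4: ref 3 → FAULT (evict 4), frames=[7,3]
Step 5: ref 3 → HIT, frames=[7,3]
Step 6: ref 2 → FAULT (evict 3), frames=[7,2]
Step 7: ref 7 → HIT, frames=[7,2]
Step 8: ref 3 → FAULT (evict 2), frames=[7,3]
Step 9: ref 7 → HIT, frames=[7,3]
Step 10: ref 1 → FAULT (evict 3), frames=[7,1]
Total faults: 7

Answer: 7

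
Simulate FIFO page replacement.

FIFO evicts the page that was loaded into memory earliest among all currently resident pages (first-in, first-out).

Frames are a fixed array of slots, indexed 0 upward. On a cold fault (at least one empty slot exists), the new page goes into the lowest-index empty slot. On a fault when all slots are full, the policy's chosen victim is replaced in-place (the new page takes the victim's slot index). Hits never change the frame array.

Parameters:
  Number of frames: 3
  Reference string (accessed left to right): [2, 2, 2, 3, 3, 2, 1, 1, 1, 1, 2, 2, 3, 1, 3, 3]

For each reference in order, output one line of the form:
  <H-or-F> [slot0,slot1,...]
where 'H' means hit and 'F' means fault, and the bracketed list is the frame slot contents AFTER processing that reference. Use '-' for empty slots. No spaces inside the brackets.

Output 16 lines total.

F [2,-,-]
H [2,-,-]
H [2,-,-]
F [2,3,-]
H [2,3,-]
H [2,3,-]
F [2,3,1]
H [2,3,1]
H [2,3,1]
H [2,3,1]
H [2,3,1]
H [2,3,1]
H [2,3,1]
H [2,3,1]
H [2,3,1]
H [2,3,1]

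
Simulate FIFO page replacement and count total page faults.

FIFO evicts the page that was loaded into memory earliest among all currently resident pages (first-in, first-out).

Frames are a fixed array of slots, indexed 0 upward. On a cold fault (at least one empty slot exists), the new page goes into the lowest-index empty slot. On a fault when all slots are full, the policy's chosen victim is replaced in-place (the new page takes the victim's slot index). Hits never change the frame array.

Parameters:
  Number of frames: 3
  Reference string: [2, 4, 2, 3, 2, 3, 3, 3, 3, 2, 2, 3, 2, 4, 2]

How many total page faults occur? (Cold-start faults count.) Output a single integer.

Step 0: ref 2 → FAULT, frames=[2,-,-]
Step 1: ref 4 → FAULT, frames=[2,4,-]
Step 2: ref 2 → HIT, frames=[2,4,-]
Step 3: ref 3 → FAULT, frames=[2,4,3]
Step 4: ref 2 → HIT, frames=[2,4,3]
Step 5: ref 3 → HIT, frames=[2,4,3]
Step 6: ref 3 → HIT, frames=[2,4,3]
Step 7: ref 3 → HIT, frames=[2,4,3]
Step 8: ref 3 → HIT, frames=[2,4,3]
Step 9: ref 2 → HIT, frames=[2,4,3]
Step 10: ref 2 → HIT, frames=[2,4,3]
Step 11: ref 3 → HIT, frames=[2,4,3]
Step 12: ref 2 → HIT, frames=[2,4,3]
Step 13: ref 4 → HIT, frames=[2,4,3]
Step 14: ref 2 → HIT, frames=[2,4,3]
Total faults: 3

Answer: 3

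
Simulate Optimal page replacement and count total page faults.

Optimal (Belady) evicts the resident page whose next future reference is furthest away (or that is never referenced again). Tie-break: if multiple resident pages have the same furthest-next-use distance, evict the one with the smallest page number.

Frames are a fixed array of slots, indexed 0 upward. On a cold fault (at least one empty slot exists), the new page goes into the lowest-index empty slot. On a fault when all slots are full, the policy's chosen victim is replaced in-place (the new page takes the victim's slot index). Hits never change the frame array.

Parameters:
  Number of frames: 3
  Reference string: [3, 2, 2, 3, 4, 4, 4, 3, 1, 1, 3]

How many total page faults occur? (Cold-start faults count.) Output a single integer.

Step 0: ref 3 → FAULT, frames=[3,-,-]
Step 1: ref 2 → FAULT, frames=[3,2,-]
Step 2: ref 2 → HIT, frames=[3,2,-]
Step 3: ref 3 → HIT, frames=[3,2,-]
Step 4: ref 4 → FAULT, frames=[3,2,4]
Step 5: ref 4 → HIT, frames=[3,2,4]
Step 6: ref 4 → HIT, frames=[3,2,4]
Step 7: ref 3 → HIT, frames=[3,2,4]
Step 8: ref 1 → FAULT (evict 2), frames=[3,1,4]
Step 9: ref 1 → HIT, frames=[3,1,4]
Step 10: ref 3 → HIT, frames=[3,1,4]
Total faults: 4

Answer: 4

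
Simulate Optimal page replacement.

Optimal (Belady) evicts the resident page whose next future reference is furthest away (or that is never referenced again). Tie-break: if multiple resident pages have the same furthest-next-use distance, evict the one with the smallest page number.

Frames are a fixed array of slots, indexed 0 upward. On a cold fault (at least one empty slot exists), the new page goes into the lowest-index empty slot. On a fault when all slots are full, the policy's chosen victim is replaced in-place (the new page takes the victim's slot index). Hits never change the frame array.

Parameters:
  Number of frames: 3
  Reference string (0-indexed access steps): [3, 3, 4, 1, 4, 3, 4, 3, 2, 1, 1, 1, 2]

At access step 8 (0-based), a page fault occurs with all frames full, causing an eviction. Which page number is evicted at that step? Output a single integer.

Answer: 3

Derivation:
Step 0: ref 3 -> FAULT, frames=[3,-,-]
Step 1: ref 3 -> HIT, frames=[3,-,-]
Step 2: ref 4 -> FAULT, frames=[3,4,-]
Step 3: ref 1 -> FAULT, frames=[3,4,1]
Step 4: ref 4 -> HIT, frames=[3,4,1]
Step 5: ref 3 -> HIT, frames=[3,4,1]
Step 6: ref 4 -> HIT, frames=[3,4,1]
Step 7: ref 3 -> HIT, frames=[3,4,1]
Step 8: ref 2 -> FAULT, evict 3, frames=[2,4,1]
At step 8: evicted page 3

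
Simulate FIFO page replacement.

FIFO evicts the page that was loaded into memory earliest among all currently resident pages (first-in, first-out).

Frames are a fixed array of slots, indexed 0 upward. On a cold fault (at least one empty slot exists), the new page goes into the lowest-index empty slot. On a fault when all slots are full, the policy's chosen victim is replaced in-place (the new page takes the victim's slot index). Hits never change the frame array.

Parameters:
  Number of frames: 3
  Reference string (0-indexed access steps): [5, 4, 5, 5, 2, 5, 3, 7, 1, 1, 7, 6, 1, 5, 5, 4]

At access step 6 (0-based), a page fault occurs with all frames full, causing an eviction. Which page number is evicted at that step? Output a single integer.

Answer: 5

Derivation:
Step 0: ref 5 -> FAULT, frames=[5,-,-]
Step 1: ref 4 -> FAULT, frames=[5,4,-]
Step 2: ref 5 -> HIT, frames=[5,4,-]
Step 3: ref 5 -> HIT, frames=[5,4,-]
Step 4: ref 2 -> FAULT, frames=[5,4,2]
Step 5: ref 5 -> HIT, frames=[5,4,2]
Step 6: ref 3 -> FAULT, evict 5, frames=[3,4,2]
At step 6: evicted page 5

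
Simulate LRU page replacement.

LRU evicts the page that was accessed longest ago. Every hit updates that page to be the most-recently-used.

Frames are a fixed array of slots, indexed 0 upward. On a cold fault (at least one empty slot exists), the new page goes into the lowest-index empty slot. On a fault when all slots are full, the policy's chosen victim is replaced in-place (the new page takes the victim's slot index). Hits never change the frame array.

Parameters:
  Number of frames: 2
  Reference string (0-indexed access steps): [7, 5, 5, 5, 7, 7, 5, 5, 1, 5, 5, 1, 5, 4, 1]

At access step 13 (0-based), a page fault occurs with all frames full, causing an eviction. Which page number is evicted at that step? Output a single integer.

Answer: 1

Derivation:
Step 0: ref 7 -> FAULT, frames=[7,-]
Step 1: ref 5 -> FAULT, frames=[7,5]
Step 2: ref 5 -> HIT, frames=[7,5]
Step 3: ref 5 -> HIT, frames=[7,5]
Step 4: ref 7 -> HIT, frames=[7,5]
Step 5: ref 7 -> HIT, frames=[7,5]
Step 6: ref 5 -> HIT, frames=[7,5]
Step 7: ref 5 -> HIT, frames=[7,5]
Step 8: ref 1 -> FAULT, evict 7, frames=[1,5]
Step 9: ref 5 -> HIT, frames=[1,5]
Step 10: ref 5 -> HIT, frames=[1,5]
Step 11: ref 1 -> HIT, frames=[1,5]
Step 12: ref 5 -> HIT, frames=[1,5]
Step 13: ref 4 -> FAULT, evict 1, frames=[4,5]
At step 13: evicted page 1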